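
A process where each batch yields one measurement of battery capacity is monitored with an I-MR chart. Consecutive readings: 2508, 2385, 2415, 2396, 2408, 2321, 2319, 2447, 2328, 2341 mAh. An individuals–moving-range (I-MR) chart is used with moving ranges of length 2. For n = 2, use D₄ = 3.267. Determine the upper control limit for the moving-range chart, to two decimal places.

193.48

Moving ranges: 123, 30, 19, 12, 87, 2, 128, 119, 13; M̄R̄ = 533.0000 / 9 = 59.2222
UCL_MR = D₄·M̄R̄ = 3.267 × 59.2222 = 193.4790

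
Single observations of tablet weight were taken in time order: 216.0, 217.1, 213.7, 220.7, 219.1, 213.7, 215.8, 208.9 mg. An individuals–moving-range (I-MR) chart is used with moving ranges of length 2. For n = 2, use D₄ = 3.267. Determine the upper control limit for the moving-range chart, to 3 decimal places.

Moving ranges: 1.1, 3.4, 7.0, 1.6, 5.4, 2.1, 6.9; M̄R̄ = 27.5000 / 7 = 3.9286
UCL_MR = D₄·M̄R̄ = 3.267 × 3.9286 = 12.8346

12.835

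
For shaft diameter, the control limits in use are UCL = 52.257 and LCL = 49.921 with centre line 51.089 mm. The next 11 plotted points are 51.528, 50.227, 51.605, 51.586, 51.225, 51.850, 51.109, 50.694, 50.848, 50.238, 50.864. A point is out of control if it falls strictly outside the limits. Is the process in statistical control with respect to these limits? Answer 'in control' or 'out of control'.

in control

All 11 points lie within [49.921, 52.257].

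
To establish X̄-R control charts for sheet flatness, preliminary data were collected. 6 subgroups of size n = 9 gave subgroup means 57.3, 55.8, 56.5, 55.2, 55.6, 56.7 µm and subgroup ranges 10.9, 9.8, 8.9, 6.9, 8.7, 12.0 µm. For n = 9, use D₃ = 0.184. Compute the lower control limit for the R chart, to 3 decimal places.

1.754

R̄ = (10.9 + 9.8 + 8.9 + 6.9 + 8.7 + 12.0) / 6 = 57.2000 / 6 = 9.5333
LCL_R = D₃·R̄ = 0.184 × 9.5333 = 1.7541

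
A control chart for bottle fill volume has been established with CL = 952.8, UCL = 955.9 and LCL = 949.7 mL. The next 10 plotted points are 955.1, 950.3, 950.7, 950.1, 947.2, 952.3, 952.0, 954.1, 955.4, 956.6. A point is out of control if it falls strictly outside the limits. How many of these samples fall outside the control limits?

2

Compare each point to [949.7, 955.9]: sample 5 = 947.2 < LCL; sample 10 = 956.6 > UCL.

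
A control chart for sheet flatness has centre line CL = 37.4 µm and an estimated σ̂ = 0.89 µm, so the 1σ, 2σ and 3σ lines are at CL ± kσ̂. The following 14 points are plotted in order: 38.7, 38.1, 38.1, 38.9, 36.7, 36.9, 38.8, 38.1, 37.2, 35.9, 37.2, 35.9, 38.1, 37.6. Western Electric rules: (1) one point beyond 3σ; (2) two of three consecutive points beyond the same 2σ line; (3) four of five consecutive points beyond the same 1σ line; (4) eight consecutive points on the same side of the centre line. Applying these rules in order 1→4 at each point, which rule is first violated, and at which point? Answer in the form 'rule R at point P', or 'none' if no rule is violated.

Zone of each point (C = within 1σ̂, B = 1σ̂–2σ̂, A = 2σ̂–3σ̂, * = beyond 3σ̂; sign = side of CL): 1:+B, 2:+C, 3:+C, 4:+B, 5:-C, 6:-C, 7:+B, 8:+C, 9:-C, 10:-B, 11:-C, 12:-B, 13:+C, 14:+C
No rule fires across all 14 points.

none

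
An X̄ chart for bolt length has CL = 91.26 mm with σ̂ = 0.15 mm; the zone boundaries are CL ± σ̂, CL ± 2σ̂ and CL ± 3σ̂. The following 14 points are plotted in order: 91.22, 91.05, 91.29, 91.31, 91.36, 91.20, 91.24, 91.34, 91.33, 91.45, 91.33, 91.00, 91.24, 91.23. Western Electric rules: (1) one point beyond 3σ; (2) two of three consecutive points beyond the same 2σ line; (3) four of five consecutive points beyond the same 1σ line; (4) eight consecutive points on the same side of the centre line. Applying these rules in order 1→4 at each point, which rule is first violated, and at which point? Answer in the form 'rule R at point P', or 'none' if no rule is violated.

Zone of each point (C = within 1σ̂, B = 1σ̂–2σ̂, A = 2σ̂–3σ̂, * = beyond 3σ̂; sign = side of CL): 1:-C, 2:-B, 3:+C, 4:+C, 5:+C, 6:-C, 7:-C, 8:+C, 9:+C, 10:+B, 11:+C, 12:-B, 13:-C, 14:-C
No rule fires across all 14 points.

none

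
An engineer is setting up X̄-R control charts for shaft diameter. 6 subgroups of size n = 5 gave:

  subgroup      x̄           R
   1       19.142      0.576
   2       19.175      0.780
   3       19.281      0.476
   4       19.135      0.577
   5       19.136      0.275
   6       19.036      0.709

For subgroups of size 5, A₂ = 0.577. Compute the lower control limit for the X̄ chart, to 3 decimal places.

X̄̄ = (19.142 + 19.175 + 19.281 + 19.135 + 19.136 + 19.036) / 6 = 114.9050 / 6 = 19.1508
R̄ = (0.576 + 0.780 + 0.476 + 0.577 + 0.275 + 0.709) / 6 = 3.3930 / 6 = 0.5655
LCL = X̄̄ − A₂·R̄ = 19.1508 − 0.577 × 0.5655 = 18.8245

18.825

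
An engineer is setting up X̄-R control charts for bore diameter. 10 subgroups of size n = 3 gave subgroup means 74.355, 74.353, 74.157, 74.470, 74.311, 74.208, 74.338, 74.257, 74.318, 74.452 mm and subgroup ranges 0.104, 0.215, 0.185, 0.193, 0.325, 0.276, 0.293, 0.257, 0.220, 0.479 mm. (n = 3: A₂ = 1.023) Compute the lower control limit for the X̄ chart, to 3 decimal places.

X̄̄ = (74.355 + 74.353 + 74.157 + 74.470 + 74.311 + 74.208 + 74.338 + 74.257 + 74.318 + 74.452) / 10 = 743.2190 / 10 = 74.3219
R̄ = (0.104 + 0.215 + 0.185 + 0.193 + 0.325 + 0.276 + 0.293 + 0.257 + 0.220 + 0.479) / 10 = 2.5470 / 10 = 0.2547
LCL = X̄̄ − A₂·R̄ = 74.3219 − 1.023 × 0.2547 = 74.0613

74.061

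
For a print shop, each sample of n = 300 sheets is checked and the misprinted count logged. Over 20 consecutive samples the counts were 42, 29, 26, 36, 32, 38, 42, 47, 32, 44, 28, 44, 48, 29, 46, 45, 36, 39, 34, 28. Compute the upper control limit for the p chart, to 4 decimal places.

p̄ = Σdᵢ / (k·n) = 745 / (20 × 300) = 0.12417
UCL = p̄ + 3·√(p̄(1−p̄)/n) = 0.12417 + 3 × √(0.12417×0.87583/300) = 0.12417 + 3 × 0.01904 = 0.18128

0.1813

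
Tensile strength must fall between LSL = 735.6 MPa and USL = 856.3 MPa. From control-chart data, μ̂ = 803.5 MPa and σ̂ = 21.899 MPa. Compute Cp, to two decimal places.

0.92

Cp = (USL − LSL) / (6σ̂) = (856.3 − 735.6) / (6 × 21.899) = 120.7000 / 131.3940 = 0.9186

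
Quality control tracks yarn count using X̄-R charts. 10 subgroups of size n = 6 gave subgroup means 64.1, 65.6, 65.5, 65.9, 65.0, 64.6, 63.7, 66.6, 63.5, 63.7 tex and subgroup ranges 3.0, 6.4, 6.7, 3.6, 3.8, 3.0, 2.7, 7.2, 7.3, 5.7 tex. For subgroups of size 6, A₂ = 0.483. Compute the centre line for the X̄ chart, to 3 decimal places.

64.820

X̄̄ = (64.1 + 65.6 + 65.5 + 65.9 + 65.0 + 64.6 + 63.7 + 66.6 + 63.5 + 63.7) / 10 = 648.2000 / 10 = 64.8200
CL = X̄̄ = 64.8200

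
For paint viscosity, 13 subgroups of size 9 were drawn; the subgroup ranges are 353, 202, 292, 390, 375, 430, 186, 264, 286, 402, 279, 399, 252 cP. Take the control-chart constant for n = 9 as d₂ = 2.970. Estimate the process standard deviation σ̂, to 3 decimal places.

R̄ = (353 + 202 + 292 + 390 + 375 + 430 + 186 + 264 + 286 + 402 + 279 + 399 + 252) / 13 = 316.1538
σ̂ = R̄ / d₂ = 316.1538 / 2.970 = 106.4491

106.449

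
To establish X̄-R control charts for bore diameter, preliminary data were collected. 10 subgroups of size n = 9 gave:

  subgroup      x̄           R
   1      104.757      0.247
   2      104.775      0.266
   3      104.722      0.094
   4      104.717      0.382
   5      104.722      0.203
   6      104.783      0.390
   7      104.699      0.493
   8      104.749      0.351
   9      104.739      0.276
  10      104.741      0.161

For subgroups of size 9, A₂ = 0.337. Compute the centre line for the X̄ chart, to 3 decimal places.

104.740

X̄̄ = (104.757 + 104.775 + 104.722 + 104.717 + 104.722 + 104.783 + 104.699 + 104.749 + 104.739 + 104.741) / 10 = 1047.4040 / 10 = 104.7404
CL = X̄̄ = 104.7404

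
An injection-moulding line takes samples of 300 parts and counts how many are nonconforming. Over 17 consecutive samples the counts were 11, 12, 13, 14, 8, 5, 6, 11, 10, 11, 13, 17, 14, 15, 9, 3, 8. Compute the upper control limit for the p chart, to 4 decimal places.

p̄ = Σdᵢ / (k·n) = 180 / (17 × 300) = 0.03529
UCL = p̄ + 3·√(p̄(1−p̄)/n) = 0.03529 + 3 × √(0.03529×0.96471/300) = 0.03529 + 3 × 0.01065 = 0.06725

0.0673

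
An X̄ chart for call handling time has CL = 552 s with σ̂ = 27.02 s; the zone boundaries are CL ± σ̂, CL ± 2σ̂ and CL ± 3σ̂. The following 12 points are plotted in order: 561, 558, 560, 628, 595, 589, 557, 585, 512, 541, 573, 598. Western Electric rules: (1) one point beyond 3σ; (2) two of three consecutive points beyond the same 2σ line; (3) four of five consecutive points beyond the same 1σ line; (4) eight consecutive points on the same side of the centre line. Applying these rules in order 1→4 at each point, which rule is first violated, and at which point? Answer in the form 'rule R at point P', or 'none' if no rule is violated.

Zone of each point (C = within 1σ̂, B = 1σ̂–2σ̂, A = 2σ̂–3σ̂, * = beyond 3σ̂; sign = side of CL): 1:+C, 2:+C, 3:+C, 4:+A, 5:+B, 6:+B, 7:+C, 8:+B, 9:-B, 10:-C, 11:+C, 12:+B
Rule 3 (four of five consecutive points beyond the same 1σ limit) is satisfied at point 8.

rule 3 at point 8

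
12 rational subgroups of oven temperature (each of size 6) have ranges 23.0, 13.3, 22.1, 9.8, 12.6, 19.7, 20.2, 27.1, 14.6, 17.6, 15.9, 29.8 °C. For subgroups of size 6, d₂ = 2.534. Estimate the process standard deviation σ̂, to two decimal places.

7.42

R̄ = (23.0 + 13.3 + 22.1 + 9.8 + 12.6 + 19.7 + 20.2 + 27.1 + 14.6 + 17.6 + 15.9 + 29.8) / 12 = 18.8083
σ̂ = R̄ / d₂ = 18.8083 / 2.534 = 7.4224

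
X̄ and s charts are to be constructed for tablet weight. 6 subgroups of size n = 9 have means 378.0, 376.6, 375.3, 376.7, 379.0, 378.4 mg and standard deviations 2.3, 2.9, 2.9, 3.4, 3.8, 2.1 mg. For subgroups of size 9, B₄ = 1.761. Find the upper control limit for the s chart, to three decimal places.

5.107

s̄ = (2.3 + 2.9 + 2.9 + 3.4 + 3.8 + 2.1) / 6 = 2.9000
UCL_s = B₄·s̄ = 1.761 × 2.9000 = 5.1069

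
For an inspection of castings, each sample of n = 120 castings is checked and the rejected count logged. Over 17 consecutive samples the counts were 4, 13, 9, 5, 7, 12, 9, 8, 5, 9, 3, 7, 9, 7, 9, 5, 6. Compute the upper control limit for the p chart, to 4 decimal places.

p̄ = Σdᵢ / (k·n) = 127 / (17 × 120) = 0.06225
UCL = p̄ + 3·√(p̄(1−p̄)/n) = 0.06225 + 3 × √(0.06225×0.93775/120) = 0.06225 + 3 × 0.02206 = 0.12842

0.1284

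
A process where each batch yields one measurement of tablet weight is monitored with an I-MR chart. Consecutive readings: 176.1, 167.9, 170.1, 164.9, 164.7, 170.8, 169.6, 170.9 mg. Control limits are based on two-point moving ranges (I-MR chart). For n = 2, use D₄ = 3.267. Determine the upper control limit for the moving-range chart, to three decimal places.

Moving ranges: 8.2, 2.2, 5.2, 0.2, 6.1, 1.2, 1.3; M̄R̄ = 24.4000 / 7 = 3.4857
UCL_MR = D₄·M̄R̄ = 3.267 × 3.4857 = 11.3878

11.388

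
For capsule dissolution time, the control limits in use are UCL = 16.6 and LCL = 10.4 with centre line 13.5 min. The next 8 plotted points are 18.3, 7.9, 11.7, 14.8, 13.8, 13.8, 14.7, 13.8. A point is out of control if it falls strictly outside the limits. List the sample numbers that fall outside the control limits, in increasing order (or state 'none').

Compare each point to [10.4, 16.6]: sample 1 = 18.3 > UCL; sample 2 = 7.9 < LCL.

1, 2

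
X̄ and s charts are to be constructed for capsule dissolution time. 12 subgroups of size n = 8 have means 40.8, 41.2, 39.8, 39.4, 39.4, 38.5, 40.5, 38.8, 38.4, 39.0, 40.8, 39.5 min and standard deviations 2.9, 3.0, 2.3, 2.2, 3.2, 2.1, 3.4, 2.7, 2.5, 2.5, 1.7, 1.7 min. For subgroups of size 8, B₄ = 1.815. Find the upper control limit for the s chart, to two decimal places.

s̄ = (2.9 + 3.0 + 2.3 + 2.2 + 3.2 + 2.1 + 3.4 + 2.7 + 2.5 + 2.5 + 1.7 + 1.7) / 12 = 2.5167
UCL_s = B₄·s̄ = 1.815 × 2.5167 = 4.5678

4.57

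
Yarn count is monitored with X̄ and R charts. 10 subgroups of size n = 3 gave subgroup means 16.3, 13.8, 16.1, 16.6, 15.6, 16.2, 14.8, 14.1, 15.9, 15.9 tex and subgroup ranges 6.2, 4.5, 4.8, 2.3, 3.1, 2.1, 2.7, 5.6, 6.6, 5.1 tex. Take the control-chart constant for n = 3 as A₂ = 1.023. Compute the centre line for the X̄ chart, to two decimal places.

15.53

X̄̄ = (16.3 + 13.8 + 16.1 + 16.6 + 15.6 + 16.2 + 14.8 + 14.1 + 15.9 + 15.9) / 10 = 155.3000 / 10 = 15.5300
CL = X̄̄ = 15.5300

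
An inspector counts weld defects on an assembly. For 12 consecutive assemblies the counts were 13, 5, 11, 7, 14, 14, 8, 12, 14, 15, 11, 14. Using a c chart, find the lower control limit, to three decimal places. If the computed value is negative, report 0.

c̄ = (13 + 5 + 11 + 7 + 14 + 14 + 8 + 12 + 14 + 15 + 11 + 14) / 12 = 138 / 12 = 11.5000
LCL = c̄ − 3√c̄ = 11.5000 − 3 × 3.3912 = 1.3265

1.327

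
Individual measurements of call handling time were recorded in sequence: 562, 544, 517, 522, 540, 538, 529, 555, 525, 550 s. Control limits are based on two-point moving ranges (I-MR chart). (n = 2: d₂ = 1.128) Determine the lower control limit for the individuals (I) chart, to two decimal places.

X̄ = (562 + 544 + 517 + 522 + 540 + 538 + 529 + 555 + 525 + 550) / 10 = 538.2000
Moving ranges: 18, 27, 5, 18, 2, 9, 26, 30, 25; M̄R̄ = 160.0000 / 9 = 17.7778
LCL = X̄ − 3·M̄R̄/d₂ = 538.2000 − 3 × 17.7778 / 1.128 = 490.9187

490.92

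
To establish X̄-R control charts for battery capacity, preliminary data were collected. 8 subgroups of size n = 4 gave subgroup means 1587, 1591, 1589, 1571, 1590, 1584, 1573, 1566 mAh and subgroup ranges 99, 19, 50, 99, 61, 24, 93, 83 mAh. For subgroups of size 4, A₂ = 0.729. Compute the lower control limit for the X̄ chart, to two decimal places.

X̄̄ = (1587 + 1591 + 1589 + 1571 + 1590 + 1584 + 1573 + 1566) / 8 = 12651.0000 / 8 = 1581.3750
R̄ = (99 + 19 + 50 + 99 + 61 + 24 + 93 + 83) / 8 = 528.0000 / 8 = 66.0000
LCL = X̄̄ − A₂·R̄ = 1581.3750 − 0.729 × 66.0000 = 1533.2610

1533.26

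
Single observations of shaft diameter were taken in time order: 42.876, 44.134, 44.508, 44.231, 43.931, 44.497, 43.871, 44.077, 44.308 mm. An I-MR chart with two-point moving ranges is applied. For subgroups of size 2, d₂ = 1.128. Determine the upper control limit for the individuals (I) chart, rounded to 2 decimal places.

X̄ = (42.876 + 44.134 + 44.508 + 44.231 + 43.931 + 44.497 + 43.871 + 44.077 + 44.308) / 9 = 44.0481
Moving ranges: 1.258, 0.374, 0.277, 0.300, 0.566, 0.626, 0.206, 0.231; M̄R̄ = 3.8380 / 8 = 0.4798
UCL = X̄ + 3·M̄R̄/d₂ = 44.0481 + 3 × 0.4798 / 1.128 = 45.3240

45.32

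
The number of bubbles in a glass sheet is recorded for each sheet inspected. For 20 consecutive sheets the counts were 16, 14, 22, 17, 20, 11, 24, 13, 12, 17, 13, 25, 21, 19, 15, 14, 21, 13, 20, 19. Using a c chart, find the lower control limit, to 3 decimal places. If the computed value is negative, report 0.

c̄ = (16 + 14 + 22 + 17 + 20 + 11 + 24 + 13 + 12 + 17 + 13 + 25 + 21 + 19 + 15 + 14 + 21 + 13 + 20 + 19) / 20 = 346 / 20 = 17.3000
LCL = c̄ − 3√c̄ = 17.3000 − 3 × 4.1593 = 4.8220

4.822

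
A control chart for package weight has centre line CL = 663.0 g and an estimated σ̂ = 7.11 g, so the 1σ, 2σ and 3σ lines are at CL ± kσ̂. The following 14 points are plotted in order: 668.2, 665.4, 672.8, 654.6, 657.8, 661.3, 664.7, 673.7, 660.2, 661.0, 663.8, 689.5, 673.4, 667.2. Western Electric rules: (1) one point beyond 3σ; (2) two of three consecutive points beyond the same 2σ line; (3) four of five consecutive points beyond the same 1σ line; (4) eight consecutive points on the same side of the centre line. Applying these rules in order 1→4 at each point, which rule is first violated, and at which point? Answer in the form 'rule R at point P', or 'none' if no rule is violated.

rule 1 at point 12

Zone of each point (C = within 1σ̂, B = 1σ̂–2σ̂, A = 2σ̂–3σ̂, * = beyond 3σ̂; sign = side of CL): 1:+C, 2:+C, 3:+B, 4:-B, 5:-C, 6:-C, 7:+C, 8:+B, 9:-C, 10:-C, 11:+C, 12:+*, 13:+B, 14:+C
Rule 1 (one point beyond the 3σ limits) is satisfied at point 12.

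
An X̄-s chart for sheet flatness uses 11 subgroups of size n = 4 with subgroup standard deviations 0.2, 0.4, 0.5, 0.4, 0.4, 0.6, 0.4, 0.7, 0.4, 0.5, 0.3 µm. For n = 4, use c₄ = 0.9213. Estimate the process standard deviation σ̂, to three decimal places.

s̄ = (0.2 + 0.4 + 0.5 + 0.4 + 0.4 + 0.6 + 0.4 + 0.7 + 0.4 + 0.5 + 0.3) / 11 = 0.4364
σ̂ = s̄ / c₄ = 0.4364 / 0.9213 = 0.4736

0.474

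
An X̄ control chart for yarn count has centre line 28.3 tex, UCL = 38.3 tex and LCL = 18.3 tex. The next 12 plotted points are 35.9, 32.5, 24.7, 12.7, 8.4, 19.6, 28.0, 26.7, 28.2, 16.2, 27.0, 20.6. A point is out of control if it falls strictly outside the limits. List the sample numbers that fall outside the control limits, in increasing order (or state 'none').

Compare each point to [18.3, 38.3]: sample 4 = 12.7 < LCL; sample 5 = 8.4 < LCL; sample 10 = 16.2 < LCL.

4, 5, 10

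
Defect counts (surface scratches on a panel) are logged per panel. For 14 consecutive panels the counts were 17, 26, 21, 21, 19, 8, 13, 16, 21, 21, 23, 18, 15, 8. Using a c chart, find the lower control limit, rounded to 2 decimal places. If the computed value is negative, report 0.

c̄ = (17 + 26 + 21 + 21 + 19 + 8 + 13 + 16 + 21 + 21 + 23 + 18 + 15 + 8) / 14 = 247 / 14 = 17.6429
LCL = c̄ − 3√c̄ = 17.6429 − 3 × 4.2003 = 5.0418

5.04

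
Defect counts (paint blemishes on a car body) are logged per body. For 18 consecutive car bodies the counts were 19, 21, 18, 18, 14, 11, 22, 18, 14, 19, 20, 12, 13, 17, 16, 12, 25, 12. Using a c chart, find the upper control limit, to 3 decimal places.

c̄ = (19 + 21 + 18 + 18 + 14 + 11 + 22 + 18 + 14 + 19 + 20 + 12 + 13 + 17 + 16 + 12 + 25 + 12) / 18 = 301 / 18 = 16.7222
UCL = c̄ + 3√c̄ = 16.7222 + 3 × √16.7222 = 16.7222 + 3 × 4.0893 = 28.9901

28.990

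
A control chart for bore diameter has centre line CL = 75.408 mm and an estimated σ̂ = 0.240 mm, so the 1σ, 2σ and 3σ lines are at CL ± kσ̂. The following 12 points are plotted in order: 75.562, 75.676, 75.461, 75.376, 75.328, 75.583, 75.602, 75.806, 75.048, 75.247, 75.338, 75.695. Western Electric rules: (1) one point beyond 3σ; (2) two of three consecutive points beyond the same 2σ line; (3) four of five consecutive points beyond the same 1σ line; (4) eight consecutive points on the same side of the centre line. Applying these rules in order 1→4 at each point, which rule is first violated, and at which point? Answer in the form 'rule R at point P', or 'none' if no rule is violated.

none

Zone of each point (C = within 1σ̂, B = 1σ̂–2σ̂, A = 2σ̂–3σ̂, * = beyond 3σ̂; sign = side of CL): 1:+C, 2:+B, 3:+C, 4:-C, 5:-C, 6:+C, 7:+C, 8:+B, 9:-B, 10:-C, 11:-C, 12:+B
No rule fires across all 12 points.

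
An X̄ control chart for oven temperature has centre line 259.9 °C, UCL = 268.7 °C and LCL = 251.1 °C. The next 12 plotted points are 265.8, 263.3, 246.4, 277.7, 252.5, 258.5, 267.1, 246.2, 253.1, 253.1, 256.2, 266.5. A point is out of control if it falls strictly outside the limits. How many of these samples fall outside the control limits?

Compare each point to [251.1, 268.7]: sample 3 = 246.4 < LCL; sample 4 = 277.7 > UCL; sample 8 = 246.2 < LCL.

3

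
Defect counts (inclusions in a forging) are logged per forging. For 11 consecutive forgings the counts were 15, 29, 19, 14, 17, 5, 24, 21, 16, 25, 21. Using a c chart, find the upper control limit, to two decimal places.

31.71

c̄ = (15 + 29 + 19 + 14 + 17 + 5 + 24 + 21 + 16 + 25 + 21) / 11 = 206 / 11 = 18.7273
UCL = c̄ + 3√c̄ = 18.7273 + 3 × √18.7273 = 18.7273 + 3 × 4.3275 = 31.7098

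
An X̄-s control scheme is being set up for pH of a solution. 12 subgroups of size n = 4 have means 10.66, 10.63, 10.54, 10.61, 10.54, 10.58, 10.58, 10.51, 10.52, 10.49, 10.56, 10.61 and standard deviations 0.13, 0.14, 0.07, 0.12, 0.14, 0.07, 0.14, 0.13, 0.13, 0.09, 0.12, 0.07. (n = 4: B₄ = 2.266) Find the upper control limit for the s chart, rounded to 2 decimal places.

0.25

s̄ = (0.13 + 0.14 + 0.07 + 0.12 + 0.14 + 0.07 + 0.14 + 0.13 + 0.13 + 0.09 + 0.12 + 0.07) / 12 = 0.1125
UCL_s = B₄·s̄ = 2.266 × 0.1125 = 0.2549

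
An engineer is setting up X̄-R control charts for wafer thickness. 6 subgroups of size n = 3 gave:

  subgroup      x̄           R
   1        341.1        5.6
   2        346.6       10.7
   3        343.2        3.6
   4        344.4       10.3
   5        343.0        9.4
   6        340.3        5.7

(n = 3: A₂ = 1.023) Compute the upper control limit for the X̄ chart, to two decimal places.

350.82

X̄̄ = (341.1 + 346.6 + 343.2 + 344.4 + 343.0 + 340.3) / 6 = 2058.6000 / 6 = 343.1000
R̄ = (5.6 + 10.7 + 3.6 + 10.3 + 9.4 + 5.7) / 6 = 45.3000 / 6 = 7.5500
UCL = X̄̄ + A₂·R̄ = 343.1000 + 1.023 × 7.5500 = 350.8236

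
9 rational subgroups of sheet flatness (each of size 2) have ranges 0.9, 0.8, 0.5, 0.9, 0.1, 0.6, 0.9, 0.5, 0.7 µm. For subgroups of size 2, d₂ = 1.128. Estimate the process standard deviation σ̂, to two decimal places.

R̄ = (0.9 + 0.8 + 0.5 + 0.9 + 0.1 + 0.6 + 0.9 + 0.5 + 0.7) / 9 = 0.6556
σ̂ = R̄ / d₂ = 0.6556 / 1.128 = 0.5812

0.58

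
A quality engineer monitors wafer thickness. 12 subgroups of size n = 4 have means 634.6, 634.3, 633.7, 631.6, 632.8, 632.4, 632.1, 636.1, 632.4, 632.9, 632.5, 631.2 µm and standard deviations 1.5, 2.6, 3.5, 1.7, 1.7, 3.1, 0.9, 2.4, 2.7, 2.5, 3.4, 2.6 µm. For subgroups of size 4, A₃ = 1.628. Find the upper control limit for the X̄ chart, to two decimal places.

636.93

X̄̄ = (634.6 + 634.3 + 633.7 + 631.6 + 632.8 + 632.4 + 632.1 + 636.1 + 632.4 + 632.9 + 632.5 + 631.2) / 12 = 633.0500
s̄ = (1.5 + 2.6 + 3.5 + 1.7 + 1.7 + 3.1 + 0.9 + 2.4 + 2.7 + 2.5 + 3.4 + 2.6) / 12 = 2.3833
UCL = X̄̄ + A₃·s̄ = 633.0500 + 1.628 × 2.3833 = 636.9301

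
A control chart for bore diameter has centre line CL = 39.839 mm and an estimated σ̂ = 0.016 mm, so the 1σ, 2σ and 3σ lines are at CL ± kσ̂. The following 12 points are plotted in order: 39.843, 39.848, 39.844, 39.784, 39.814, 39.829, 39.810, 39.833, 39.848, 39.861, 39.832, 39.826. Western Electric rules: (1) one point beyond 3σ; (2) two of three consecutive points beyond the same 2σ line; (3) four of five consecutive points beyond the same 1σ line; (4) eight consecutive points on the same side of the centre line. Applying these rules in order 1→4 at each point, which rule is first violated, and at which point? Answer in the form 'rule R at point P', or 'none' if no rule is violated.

rule 1 at point 4

Zone of each point (C = within 1σ̂, B = 1σ̂–2σ̂, A = 2σ̂–3σ̂, * = beyond 3σ̂; sign = side of CL): 1:+C, 2:+C, 3:+C, 4:-*, 5:-B, 6:-C, 7:-B, 8:-C, 9:+C, 10:+B, 11:-C, 12:-C
Rule 1 (one point beyond the 3σ limits) is satisfied at point 4.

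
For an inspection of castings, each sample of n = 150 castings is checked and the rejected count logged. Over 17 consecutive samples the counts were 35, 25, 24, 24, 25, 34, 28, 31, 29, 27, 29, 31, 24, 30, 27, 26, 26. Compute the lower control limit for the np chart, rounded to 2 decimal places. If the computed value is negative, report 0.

p̄ = Σdᵢ / (k·n) = 475 / (17 × 150) = 0.18627
LCL = np̄ − 3·√(np̄(1−p̄)) = 27.9412 − 3 × 4.7683 = 13.6364

13.64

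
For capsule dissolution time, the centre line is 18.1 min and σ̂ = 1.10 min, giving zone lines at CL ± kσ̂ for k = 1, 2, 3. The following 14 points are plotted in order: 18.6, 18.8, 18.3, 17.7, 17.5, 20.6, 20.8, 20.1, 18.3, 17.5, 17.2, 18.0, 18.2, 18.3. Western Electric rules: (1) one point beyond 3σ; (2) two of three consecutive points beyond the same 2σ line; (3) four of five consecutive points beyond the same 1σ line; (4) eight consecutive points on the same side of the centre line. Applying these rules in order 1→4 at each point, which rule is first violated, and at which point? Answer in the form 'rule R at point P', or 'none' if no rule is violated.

Zone of each point (C = within 1σ̂, B = 1σ̂–2σ̂, A = 2σ̂–3σ̂, * = beyond 3σ̂; sign = side of CL): 1:+C, 2:+C, 3:+C, 4:-C, 5:-C, 6:+A, 7:+A, 8:+B, 9:+C, 10:-C, 11:-C, 12:-C, 13:+C, 14:+C
Rule 2 (two of three consecutive points beyond the same 2σ limit) is satisfied at point 7.

rule 2 at point 7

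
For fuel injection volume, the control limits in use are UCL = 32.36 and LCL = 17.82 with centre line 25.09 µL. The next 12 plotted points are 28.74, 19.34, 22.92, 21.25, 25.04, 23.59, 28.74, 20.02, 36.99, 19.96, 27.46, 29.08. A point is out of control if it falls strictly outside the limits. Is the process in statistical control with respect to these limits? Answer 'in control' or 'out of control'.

out of control

Compare each point to [17.82, 32.36]: sample 9 = 36.99 > UCL.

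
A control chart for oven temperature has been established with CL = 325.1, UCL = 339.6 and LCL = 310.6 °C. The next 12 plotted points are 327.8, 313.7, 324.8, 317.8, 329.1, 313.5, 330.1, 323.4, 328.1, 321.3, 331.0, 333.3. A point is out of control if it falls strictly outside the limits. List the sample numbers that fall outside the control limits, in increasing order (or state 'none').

All 12 points lie within [310.6, 339.6].

none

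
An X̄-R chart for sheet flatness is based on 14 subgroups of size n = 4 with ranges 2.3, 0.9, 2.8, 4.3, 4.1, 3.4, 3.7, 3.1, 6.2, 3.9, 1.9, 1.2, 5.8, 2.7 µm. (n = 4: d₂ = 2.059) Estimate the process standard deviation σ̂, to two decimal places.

1.61

R̄ = (2.3 + 0.9 + 2.8 + 4.3 + 4.1 + 3.4 + 3.7 + 3.1 + 6.2 + 3.9 + 1.9 + 1.2 + 5.8 + 2.7) / 14 = 3.3071
σ̂ = R̄ / d₂ = 3.3071 / 2.059 = 1.6062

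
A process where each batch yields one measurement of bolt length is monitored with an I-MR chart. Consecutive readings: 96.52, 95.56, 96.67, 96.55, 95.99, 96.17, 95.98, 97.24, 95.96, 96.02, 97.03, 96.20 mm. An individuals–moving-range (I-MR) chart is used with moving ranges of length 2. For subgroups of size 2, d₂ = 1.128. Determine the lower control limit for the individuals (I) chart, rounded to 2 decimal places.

X̄ = (96.52 + 95.56 + 96.67 + 96.55 + 95.99 + 96.17 + 95.98 + 97.24 + 95.96 + 96.02 + 97.03 + 96.20) / 12 = 96.3242
Moving ranges: 0.96, 1.11, 0.12, 0.56, 0.18, 0.19, 1.26, 1.28, 0.06, 1.01, 0.83; M̄R̄ = 7.5600 / 11 = 0.6873
LCL = X̄ − 3·M̄R̄/d₂ = 96.3242 − 3 × 0.6873 / 1.128 = 94.4963

94.50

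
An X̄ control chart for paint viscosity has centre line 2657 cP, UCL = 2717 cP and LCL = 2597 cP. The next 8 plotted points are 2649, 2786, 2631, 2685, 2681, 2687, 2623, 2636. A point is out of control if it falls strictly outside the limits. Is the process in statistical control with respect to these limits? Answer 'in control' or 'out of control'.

Compare each point to [2597, 2717]: sample 2 = 2786 > UCL.

out of control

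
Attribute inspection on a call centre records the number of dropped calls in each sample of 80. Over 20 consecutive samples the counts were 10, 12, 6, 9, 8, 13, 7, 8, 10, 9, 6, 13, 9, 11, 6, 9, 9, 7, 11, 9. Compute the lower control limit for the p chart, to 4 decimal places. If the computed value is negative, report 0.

0.0073

p̄ = Σdᵢ / (k·n) = 182 / (20 × 80) = 0.11375
LCL = p̄ − 3·√(p̄(1−p̄)/n) = 0.11375 − 3 × 0.03550 = 0.00725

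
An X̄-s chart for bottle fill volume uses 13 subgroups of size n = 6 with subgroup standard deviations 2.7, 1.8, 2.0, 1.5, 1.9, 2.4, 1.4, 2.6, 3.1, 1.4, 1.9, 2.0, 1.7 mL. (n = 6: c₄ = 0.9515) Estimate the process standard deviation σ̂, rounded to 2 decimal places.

s̄ = (2.7 + 1.8 + 2.0 + 1.5 + 1.9 + 2.4 + 1.4 + 2.6 + 3.1 + 1.4 + 1.9 + 2.0 + 1.7) / 13 = 2.0308
σ̂ = s̄ / c₄ = 2.0308 / 0.9515 = 2.1343

2.13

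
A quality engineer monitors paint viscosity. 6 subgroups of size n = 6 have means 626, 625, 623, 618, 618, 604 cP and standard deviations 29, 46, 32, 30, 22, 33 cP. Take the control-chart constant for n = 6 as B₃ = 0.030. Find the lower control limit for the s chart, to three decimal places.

0.960

s̄ = (29 + 46 + 32 + 30 + 22 + 33) / 6 = 32.0000
LCL_s = B₃·s̄ = 0.030 × 32.0000 = 0.9600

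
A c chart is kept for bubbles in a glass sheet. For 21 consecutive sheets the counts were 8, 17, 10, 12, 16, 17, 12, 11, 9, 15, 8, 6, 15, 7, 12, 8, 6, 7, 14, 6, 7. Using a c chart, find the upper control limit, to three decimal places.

20.395

c̄ = (8 + 17 + 10 + 12 + 16 + 17 + 12 + 11 + 9 + 15 + 8 + 6 + 15 + 7 + 12 + 8 + 6 + 7 + 14 + 6 + 7) / 21 = 223 / 21 = 10.6190
UCL = c̄ + 3√c̄ = 10.6190 + 3 × √10.6190 = 10.6190 + 3 × 3.2587 = 20.3951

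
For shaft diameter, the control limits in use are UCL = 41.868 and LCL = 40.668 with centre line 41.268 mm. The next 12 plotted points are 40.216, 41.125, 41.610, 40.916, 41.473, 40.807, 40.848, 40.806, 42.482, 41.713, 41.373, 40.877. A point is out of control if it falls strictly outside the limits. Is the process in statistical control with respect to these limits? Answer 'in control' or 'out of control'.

out of control

Compare each point to [40.668, 41.868]: sample 1 = 40.216 < LCL; sample 9 = 42.482 > UCL.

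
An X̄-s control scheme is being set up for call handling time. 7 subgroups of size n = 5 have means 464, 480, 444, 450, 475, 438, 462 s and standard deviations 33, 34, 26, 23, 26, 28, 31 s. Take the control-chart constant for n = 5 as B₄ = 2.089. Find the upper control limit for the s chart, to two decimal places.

s̄ = (33 + 34 + 26 + 23 + 26 + 28 + 31) / 7 = 28.7143
UCL_s = B₄·s̄ = 2.089 × 28.7143 = 59.9841

59.98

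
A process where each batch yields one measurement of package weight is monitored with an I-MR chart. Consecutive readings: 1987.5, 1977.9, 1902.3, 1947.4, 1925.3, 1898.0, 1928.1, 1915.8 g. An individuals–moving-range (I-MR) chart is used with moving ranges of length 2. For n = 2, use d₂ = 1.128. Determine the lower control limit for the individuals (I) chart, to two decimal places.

X̄ = (1987.5 + 1977.9 + 1902.3 + 1947.4 + 1925.3 + 1898.0 + 1928.1 + 1915.8) / 8 = 1935.2875
Moving ranges: 9.6, 75.6, 45.1, 22.1, 27.3, 30.1, 12.3; M̄R̄ = 222.1000 / 7 = 31.7286
LCL = X̄ − 3·M̄R̄/d₂ = 1935.2875 − 3 × 31.7286 / 1.128 = 1850.9030

1850.90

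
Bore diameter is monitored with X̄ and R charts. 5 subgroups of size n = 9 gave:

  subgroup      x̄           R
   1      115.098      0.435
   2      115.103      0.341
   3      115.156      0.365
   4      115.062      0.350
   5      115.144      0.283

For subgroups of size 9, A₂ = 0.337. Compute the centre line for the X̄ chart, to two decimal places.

115.11

X̄̄ = (115.098 + 115.103 + 115.156 + 115.062 + 115.144) / 5 = 575.5630 / 5 = 115.1126
CL = X̄̄ = 115.1126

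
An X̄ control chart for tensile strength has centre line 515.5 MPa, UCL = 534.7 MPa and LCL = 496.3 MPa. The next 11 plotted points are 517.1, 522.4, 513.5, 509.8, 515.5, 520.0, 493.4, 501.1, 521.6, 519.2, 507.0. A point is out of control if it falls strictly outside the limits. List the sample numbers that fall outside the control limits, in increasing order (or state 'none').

Compare each point to [496.3, 534.7]: sample 7 = 493.4 < LCL.

7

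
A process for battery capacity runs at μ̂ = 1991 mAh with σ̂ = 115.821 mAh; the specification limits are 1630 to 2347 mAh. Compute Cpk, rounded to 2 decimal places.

Cpu = (USL − μ̂) / (3σ̂) = (2347 − 1991) / (3 × 115.821) = 1.0246; Cpl = (μ̂ − LSL) / (3σ̂) = (1991 − 1630) / (3 × 115.821) = 1.0390; Cpk = min(Cpu, Cpl) = 1.0246

1.02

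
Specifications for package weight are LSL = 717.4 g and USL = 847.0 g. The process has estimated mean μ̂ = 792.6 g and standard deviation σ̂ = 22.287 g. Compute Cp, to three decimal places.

Cp = (USL − LSL) / (6σ̂) = (847.0 − 717.4) / (6 × 22.287) = 129.6000 / 133.7220 = 0.9692

0.969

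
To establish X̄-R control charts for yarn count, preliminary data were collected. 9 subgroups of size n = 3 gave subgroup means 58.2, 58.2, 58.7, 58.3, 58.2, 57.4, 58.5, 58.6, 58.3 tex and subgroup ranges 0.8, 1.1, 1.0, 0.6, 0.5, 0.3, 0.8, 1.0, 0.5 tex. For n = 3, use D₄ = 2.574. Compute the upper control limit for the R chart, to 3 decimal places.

R̄ = (0.8 + 1.1 + 1.0 + 0.6 + 0.5 + 0.3 + 0.8 + 1.0 + 0.5) / 9 = 6.6000 / 9 = 0.7333
UCL_R = D₄·R̄ = 2.574 × 0.7333 = 1.8876

1.888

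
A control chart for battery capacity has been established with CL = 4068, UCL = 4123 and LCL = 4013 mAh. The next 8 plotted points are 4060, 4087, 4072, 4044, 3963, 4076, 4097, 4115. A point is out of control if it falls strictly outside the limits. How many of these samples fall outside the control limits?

1

Compare each point to [4013, 4123]: sample 5 = 3963 < LCL.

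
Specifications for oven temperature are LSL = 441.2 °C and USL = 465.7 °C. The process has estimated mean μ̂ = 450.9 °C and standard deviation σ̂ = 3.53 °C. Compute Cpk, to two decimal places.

Cpu = (USL − μ̂) / (3σ̂) = (465.7 − 450.9) / (3 × 3.53) = 1.3975; Cpl = (μ̂ − LSL) / (3σ̂) = (450.9 − 441.2) / (3 × 3.53) = 0.9160; Cpk = min(Cpu, Cpl) = 0.9160

0.92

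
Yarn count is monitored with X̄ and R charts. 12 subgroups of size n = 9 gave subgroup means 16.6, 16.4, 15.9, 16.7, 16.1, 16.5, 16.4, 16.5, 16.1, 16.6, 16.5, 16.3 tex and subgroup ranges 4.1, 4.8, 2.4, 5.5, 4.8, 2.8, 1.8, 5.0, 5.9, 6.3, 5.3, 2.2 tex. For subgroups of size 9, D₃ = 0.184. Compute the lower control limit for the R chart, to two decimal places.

R̄ = (4.1 + 4.8 + 2.4 + 5.5 + 4.8 + 2.8 + 1.8 + 5.0 + 5.9 + 6.3 + 5.3 + 2.2) / 12 = 50.9000 / 12 = 4.2417
LCL_R = D₃·R̄ = 0.184 × 4.2417 = 0.7805

0.78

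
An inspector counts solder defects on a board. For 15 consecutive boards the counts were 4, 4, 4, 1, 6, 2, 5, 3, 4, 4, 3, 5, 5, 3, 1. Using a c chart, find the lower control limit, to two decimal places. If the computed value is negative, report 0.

0.00

c̄ = (4 + 4 + 4 + 1 + 6 + 2 + 5 + 3 + 4 + 4 + 3 + 5 + 5 + 3 + 1) / 15 = 54 / 15 = 3.6000
LCL = c̄ − 3√c̄ = 3.6000 − 3 × 1.8974 = -2.0921 → 0 (cannot be negative)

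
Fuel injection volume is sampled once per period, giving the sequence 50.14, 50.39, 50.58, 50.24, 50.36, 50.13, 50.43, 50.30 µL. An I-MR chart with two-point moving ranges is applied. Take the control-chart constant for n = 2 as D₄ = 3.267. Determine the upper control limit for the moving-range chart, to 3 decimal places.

0.728

Moving ranges: 0.25, 0.19, 0.34, 0.12, 0.23, 0.30, 0.13; M̄R̄ = 1.5600 / 7 = 0.2229
UCL_MR = D₄·M̄R̄ = 3.267 × 0.2229 = 0.7281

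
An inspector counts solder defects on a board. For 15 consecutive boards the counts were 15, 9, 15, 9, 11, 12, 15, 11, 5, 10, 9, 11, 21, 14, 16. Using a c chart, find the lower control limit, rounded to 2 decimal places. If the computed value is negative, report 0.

c̄ = (15 + 9 + 15 + 9 + 11 + 12 + 15 + 11 + 5 + 10 + 9 + 11 + 21 + 14 + 16) / 15 = 183 / 15 = 12.2000
LCL = c̄ − 3√c̄ = 12.2000 − 3 × 3.4928 = 1.7215

1.72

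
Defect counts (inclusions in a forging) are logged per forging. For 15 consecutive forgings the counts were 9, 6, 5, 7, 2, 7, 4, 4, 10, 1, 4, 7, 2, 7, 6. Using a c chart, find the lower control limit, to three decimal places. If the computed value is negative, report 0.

c̄ = (9 + 6 + 5 + 7 + 2 + 7 + 4 + 4 + 10 + 1 + 4 + 7 + 2 + 7 + 6) / 15 = 81 / 15 = 5.4000
LCL = c̄ − 3√c̄ = 5.4000 − 3 × 2.3238 = -1.5714 → 0 (cannot be negative)

0.000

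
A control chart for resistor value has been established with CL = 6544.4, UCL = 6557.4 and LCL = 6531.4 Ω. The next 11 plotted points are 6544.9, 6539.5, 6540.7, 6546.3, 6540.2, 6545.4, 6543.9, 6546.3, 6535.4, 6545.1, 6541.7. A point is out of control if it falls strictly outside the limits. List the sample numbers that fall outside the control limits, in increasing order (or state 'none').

All 11 points lie within [6531.4, 6557.4].

none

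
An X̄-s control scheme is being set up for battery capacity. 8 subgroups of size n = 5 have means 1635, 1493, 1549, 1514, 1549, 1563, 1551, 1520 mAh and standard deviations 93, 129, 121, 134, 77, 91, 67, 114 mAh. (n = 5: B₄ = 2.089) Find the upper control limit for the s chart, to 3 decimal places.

215.689

s̄ = (93 + 129 + 121 + 134 + 77 + 91 + 67 + 114) / 8 = 103.2500
UCL_s = B₄·s̄ = 2.089 × 103.2500 = 215.6892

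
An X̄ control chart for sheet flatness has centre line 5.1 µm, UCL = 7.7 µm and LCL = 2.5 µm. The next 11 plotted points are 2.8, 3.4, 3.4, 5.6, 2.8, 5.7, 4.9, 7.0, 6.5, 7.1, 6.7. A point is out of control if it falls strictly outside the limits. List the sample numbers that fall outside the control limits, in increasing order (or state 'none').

none

All 11 points lie within [2.5, 7.7].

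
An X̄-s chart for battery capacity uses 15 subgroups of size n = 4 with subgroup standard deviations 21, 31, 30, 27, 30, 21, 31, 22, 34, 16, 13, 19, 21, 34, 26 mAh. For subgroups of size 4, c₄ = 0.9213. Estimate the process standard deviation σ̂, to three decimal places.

27.208

s̄ = (21 + 31 + 30 + 27 + 30 + 21 + 31 + 22 + 34 + 16 + 13 + 19 + 21 + 34 + 26) / 15 = 25.0667
σ̂ = s̄ / c₄ = 25.0667 / 0.9213 = 27.2079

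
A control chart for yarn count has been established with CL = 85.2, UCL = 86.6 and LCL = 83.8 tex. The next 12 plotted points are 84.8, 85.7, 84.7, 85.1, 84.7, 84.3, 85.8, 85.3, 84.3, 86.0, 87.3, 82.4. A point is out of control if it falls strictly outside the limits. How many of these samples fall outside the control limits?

2

Compare each point to [83.8, 86.6]: sample 11 = 87.3 > UCL; sample 12 = 82.4 < LCL.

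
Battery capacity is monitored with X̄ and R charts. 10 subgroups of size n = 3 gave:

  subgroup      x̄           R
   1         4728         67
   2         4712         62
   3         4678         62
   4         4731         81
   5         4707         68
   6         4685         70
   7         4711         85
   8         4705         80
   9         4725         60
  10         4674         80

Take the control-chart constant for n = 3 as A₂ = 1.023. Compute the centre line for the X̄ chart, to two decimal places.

4705.60

X̄̄ = (4728 + 4712 + 4678 + 4731 + 4707 + 4685 + 4711 + 4705 + 4725 + 4674) / 10 = 47056.0000 / 10 = 4705.6000
CL = X̄̄ = 4705.6000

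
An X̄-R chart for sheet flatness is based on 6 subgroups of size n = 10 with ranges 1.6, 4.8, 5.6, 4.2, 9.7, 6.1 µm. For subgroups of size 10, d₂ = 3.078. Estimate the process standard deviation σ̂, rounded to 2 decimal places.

1.73

R̄ = (1.6 + 4.8 + 5.6 + 4.2 + 9.7 + 6.1) / 6 = 5.3333
σ̂ = R̄ / d₂ = 5.3333 / 3.078 = 1.7327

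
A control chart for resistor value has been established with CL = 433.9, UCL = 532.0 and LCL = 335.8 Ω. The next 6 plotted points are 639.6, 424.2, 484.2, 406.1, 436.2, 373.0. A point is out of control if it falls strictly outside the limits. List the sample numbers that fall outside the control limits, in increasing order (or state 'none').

Compare each point to [335.8, 532.0]: sample 1 = 639.6 > UCL.

1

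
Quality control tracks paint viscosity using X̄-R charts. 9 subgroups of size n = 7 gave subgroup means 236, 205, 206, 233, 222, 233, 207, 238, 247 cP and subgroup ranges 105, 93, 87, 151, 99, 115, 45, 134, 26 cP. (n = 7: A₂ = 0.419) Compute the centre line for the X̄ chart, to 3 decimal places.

X̄̄ = (236 + 205 + 206 + 233 + 222 + 233 + 207 + 238 + 247) / 9 = 2027.0000 / 9 = 225.2222
CL = X̄̄ = 225.2222

225.222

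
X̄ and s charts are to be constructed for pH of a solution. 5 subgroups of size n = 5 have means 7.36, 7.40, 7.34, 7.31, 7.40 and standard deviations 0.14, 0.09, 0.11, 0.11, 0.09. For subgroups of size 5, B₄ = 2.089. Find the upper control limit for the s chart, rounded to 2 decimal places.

0.23

s̄ = (0.14 + 0.09 + 0.11 + 0.11 + 0.09) / 5 = 0.1080
UCL_s = B₄·s̄ = 2.089 × 0.1080 = 0.2256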